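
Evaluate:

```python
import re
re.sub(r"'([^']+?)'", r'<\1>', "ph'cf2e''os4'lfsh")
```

Matches: at [2:8] → "'cf2e'"; at [8:13] → "'os4'".
The replacement refers to a captured group, so each match is rewritten using its own captured text.

'ph<cf2e><os4>lfsh'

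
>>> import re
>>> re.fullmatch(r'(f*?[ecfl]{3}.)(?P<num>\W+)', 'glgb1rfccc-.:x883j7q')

None

This matches zero or more of the literal 'f' (lazy), then exactly 3 of one of [ecfl], then any character (captured); then one or more of a non-word character (captured as 'num').
`re.fullmatch` is like wrapping the pattern in `^…$` (in single-line mode).
Here the pattern can't cover the whole string, so the call returns None.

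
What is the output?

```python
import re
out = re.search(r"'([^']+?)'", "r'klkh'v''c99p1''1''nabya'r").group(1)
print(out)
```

klkh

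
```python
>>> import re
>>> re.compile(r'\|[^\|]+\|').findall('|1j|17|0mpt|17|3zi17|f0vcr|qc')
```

No capturing groups, so `findall` returns the 3 full match strings.

['|1j|', '|0mpt|', '|3zi17|']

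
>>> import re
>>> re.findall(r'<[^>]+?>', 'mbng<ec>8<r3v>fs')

`findall` yields the raw match text (2 of them) because the pattern has no groups.

['<ec>', '<r3v>']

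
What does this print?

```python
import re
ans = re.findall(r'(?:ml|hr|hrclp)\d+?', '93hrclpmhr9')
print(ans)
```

['hr9']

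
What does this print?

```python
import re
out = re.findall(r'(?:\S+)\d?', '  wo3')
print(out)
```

['wo3']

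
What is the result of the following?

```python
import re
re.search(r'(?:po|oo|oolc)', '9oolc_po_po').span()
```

(1, 3)

The regex engine tests alternatives in the order written; an earlier branch that matches wins even if a later one would match more.
The match spans [1:3] → 'oo'.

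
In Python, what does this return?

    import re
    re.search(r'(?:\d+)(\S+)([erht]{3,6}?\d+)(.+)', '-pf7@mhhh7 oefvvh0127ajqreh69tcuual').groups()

Pattern: one or more of a digit (non-capturing group); then one or more of a non-whitespace character (captured); then 3 to 6 of one of [erht] (lazy), then one or more of a digit (captured); then one or more of any character (captured).
`search` walks the string left to right and returns the first match it finds.
The match spans [3:35] → '7@mhhh7 oefvvh0127ajqreh69tcuual'.
Captured: group 1 = '@m', group 2 = 'hhh7', group 3 = ' oefvvh0127ajqreh69tcuual'.

('@m', 'hhh7', ' oefvvh0127ajqreh69tcuual')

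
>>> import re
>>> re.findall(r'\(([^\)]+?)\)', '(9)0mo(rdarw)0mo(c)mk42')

['9', 'rdarw', 'c']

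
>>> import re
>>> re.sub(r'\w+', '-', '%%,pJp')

'%%,-'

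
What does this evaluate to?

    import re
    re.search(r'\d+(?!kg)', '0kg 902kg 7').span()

(4, 6)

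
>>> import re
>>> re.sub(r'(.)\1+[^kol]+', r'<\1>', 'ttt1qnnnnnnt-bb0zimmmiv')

'<t>'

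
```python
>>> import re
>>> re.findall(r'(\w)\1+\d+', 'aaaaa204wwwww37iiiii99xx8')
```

['a', 'w', 'i', 'x']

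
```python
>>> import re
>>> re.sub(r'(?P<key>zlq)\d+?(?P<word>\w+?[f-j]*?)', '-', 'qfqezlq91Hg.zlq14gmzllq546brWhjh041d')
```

'qfqe-Hg.-gmzllq546brWhjh041d'

The pattern matches the literal 'zl', then a literal 'q' (captured as 'key'); then one or more of a digit (lazy); then one or more of a word character (lazy), then zero or more of a character in [f-j] (lazy) (captured as 'word').
Lazy quantifiers expand one character at a time until the remainder of the pattern can match.
Matches: at [4:9] → 'zlq91'; at [12:17] → 'zlq14'.
Each match is replaced by '-'.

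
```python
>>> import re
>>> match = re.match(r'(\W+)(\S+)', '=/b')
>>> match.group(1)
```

'=/'

Pattern: one or more of a non-word character (captured); then one or more of a non-whitespace character (captured).
`re.match` won't scan ahead — the pattern has to work from the very first character.
The match spans [0:3] → '=/b'.
Captured: group 1 = '=/', group 2 = 'b'.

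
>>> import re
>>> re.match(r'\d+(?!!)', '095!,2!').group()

A negative assertion filters positions out without eating any characters.
`re.match` only tries the pattern at the start of the string.
The match spans [0:2] → '09'.

'09'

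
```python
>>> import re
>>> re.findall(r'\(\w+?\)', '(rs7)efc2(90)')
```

`findall` yields the raw match text (2 of them) because the pattern has no groups.

['(rs7)', '(90)']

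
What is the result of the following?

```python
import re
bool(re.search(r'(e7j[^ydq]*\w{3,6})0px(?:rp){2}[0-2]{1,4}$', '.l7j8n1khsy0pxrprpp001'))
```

False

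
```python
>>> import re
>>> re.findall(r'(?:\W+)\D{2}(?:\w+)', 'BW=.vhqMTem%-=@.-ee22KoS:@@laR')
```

This matches one or more of a non-word character (non-capturing group); then exactly 2 of a non-digit; then one or more of a word character (non-capturing group).
Walking the string: at [2:11] → '=.vhqMTem'; at [11:24] → '%-=@.-ee22KoS'; at [24:30] → ':@@laR'.
With no groups in the pattern, `findall` gives back each whole match — 3 here.

['=.vhqMTem', '%-=@.-ee22KoS', ':@@laR']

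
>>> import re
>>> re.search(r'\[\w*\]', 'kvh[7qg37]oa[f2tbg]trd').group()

'[7qg37]'

The match spans [3:10] → '[7qg37]'.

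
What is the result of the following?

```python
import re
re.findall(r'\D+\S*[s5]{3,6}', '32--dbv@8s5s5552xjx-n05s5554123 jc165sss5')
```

['--dbv@8s5s5552xjx-n05s555', ' jc165sss5']

`findall` yields the raw match text (2 of them) because the pattern has no groups.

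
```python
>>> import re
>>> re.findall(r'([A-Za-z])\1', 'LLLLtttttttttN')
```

['L', 'L', 't', 't', 't', 't']

`\1` is not a pattern — it's the concrete string captured by group 1, re-applied verbatim.
`findall` collects group 1 from each match (6 total).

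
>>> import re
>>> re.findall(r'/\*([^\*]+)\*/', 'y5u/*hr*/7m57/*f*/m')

['hr', 'f']

Because there's exactly one group, `findall` drops the full match and keeps group 1 from each hit.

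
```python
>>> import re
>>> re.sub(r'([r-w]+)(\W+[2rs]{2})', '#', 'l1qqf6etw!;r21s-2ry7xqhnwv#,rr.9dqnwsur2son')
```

This matches one or more of a character in [r-w] (captured); then one or more of a non-word character, then exactly 2 of one of [2rs] (captured).
Matches: at [7:13] → 'tw!;r2'; at [14:18] → 's-2r'; at [24:30] → 'wv#,rr'.
Every occurrence is swapped for '#'.

'l1qqf6e#1#y7xqhn#.9dqnwsur2son'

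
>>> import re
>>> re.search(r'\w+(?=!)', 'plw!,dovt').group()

The lookaround is zero-width — it requires the adjacent text to match without consuming it, so the asserted text isn't part of the match.
The match spans [0:3] → 'plw'.

'plw'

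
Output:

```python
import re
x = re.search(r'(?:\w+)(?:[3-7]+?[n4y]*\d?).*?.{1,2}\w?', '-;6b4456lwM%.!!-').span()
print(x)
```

The pattern matches one or more of a word character (non-capturing group); then one or more of a character in [3-7] (lazy), then zero or more of one of [n4y], then optionally a digit (non-capturing group); then zero or more of any character (lazy), then 1 to 2 of any character, then optionally a word character.
Lazy quantifiers expand one character at a time until the remainder of the pattern can match.
`search` walks the string left to right and returns the first match it finds.
The match spans [2:11] → '6b4456lwM'.

(2, 11)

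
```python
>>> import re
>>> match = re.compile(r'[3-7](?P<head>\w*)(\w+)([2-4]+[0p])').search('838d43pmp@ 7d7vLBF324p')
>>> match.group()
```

'38d43p'

The pattern matches a character in [3-7]; then zero or more of a word character (captured as 'head'); then one or more of a word character (captured); then one or more of a character in [2-4], then one of [0p] (captured).
`re.search` scans for the first position where the pattern succeeds.
The match spans [1:7] → '38d43p'.
Captured: group 1 = '8d', group 2 = '4', group 3 = '3p'.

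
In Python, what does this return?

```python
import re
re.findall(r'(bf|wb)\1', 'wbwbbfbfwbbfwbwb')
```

['wb', 'bf', 'wb']

A backreference is literal: `\1` must see the identical characters the first group matched.
One capturing group, so `findall` returns just the captured substring from each match — 3 in all.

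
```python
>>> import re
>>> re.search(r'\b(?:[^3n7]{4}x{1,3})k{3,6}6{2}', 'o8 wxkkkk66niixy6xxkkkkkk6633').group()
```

This matches a word boundary (`\b`, zero-width); then exactly 4 of any character except [3n7], then 1 to 3 of the literal 'x' (non-capturing group); then 3 to 6 of a literal 'k', then exactly 2 of the literal '6'.
`search` walks the string left to right and returns the first match it finds.
The match spans [0:11] → 'o8 wxkkkk66'.

'o8 wxkkkk66'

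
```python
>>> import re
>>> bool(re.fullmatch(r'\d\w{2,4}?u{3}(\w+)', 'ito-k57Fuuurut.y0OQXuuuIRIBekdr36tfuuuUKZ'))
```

`re.fullmatch` requires the pattern to consume the entire string.
Here the pattern can't cover the whole string, so the call returns None, and `bool(None)` is False.

False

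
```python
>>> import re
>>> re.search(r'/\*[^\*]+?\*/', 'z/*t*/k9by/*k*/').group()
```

'/*t*/'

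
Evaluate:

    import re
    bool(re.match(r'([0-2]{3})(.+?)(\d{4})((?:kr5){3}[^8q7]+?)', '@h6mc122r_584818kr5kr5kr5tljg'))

`re.match` won't scan ahead — the pattern has to work from the very first character.
Here position 0 doesn't satisfy it, so the call returns None, and `bool(None)` is False.

False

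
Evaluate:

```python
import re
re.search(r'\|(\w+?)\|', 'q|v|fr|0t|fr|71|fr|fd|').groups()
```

('v',)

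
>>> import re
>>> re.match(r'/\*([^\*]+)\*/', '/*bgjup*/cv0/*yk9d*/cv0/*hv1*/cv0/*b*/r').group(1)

'bgjup'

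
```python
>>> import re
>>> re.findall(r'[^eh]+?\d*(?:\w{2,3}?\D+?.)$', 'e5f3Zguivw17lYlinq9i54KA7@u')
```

['5f3Zguivw17lYlinq9i54KA7@u']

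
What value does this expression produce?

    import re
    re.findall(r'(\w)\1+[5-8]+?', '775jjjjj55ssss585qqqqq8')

`\1` has to match the exact text group 1 already captured.
`findall` collects group 1 from each match (4 total).

['7', 'j', 's', 'q']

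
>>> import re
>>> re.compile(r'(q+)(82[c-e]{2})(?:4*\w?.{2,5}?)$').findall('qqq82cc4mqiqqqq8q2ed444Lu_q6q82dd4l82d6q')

[('q', '82dd')]

2 groups means the one result is a tuple of 2 captured strings — 1 here.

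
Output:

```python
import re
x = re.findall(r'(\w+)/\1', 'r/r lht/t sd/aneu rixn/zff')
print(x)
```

['r', 't']

`\1` is not a pattern — it's the concrete string captured by group 1, re-applied verbatim.
Walking the string: at [0:3] match 'r/r', group 1 = 'r'; at [6:9] match 't/t', group 1 = 't'.
With a single group, `findall` returns only what that group captured — 2 items.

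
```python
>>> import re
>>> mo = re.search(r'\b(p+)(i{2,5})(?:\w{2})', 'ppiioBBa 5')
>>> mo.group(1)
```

'pp'

The pattern matches a word boundary (`\b`, zero-width); then one or more of a literal 'p' (captured); then 2 to 5 of a literal 'i' (captured); then exactly 2 of a word character (non-capturing group).
Unlike `match`, `search` isn't anchored — it looks for the pattern anywhere in the string.
The match spans [0:6] → 'ppiioB'.
Captured: group 1 = 'pp', group 2 = 'ii'.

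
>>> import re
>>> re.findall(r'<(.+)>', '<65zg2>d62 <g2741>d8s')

['65zg2>d62 <g2741']

`findall` collects group 1 from the one match (1 total).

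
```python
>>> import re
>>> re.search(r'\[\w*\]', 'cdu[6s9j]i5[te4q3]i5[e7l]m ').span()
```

(3, 9)

`re.search` tries every starting position until one works.
The match spans [3:9] → '[6s9j]'.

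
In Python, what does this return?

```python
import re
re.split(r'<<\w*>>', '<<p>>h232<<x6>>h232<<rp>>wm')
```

['', 'h232', 'h232', 'wm']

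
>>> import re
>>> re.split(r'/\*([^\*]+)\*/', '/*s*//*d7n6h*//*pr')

['', 's', '', 'd7n6h', '/*pr']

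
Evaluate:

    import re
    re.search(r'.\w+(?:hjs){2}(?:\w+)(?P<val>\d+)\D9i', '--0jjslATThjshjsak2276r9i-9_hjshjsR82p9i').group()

'-0jjslATThjshjsak2276r9i'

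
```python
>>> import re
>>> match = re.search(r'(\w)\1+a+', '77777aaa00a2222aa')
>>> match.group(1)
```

The match spans [0:8] → '77777aaa'.
Captured: group 1 = '7'.

'7'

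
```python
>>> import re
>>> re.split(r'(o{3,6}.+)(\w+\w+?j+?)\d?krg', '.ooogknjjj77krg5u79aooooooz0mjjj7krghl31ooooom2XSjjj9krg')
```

The group in the pattern means `split` returns the separators' captures alongside the pieces.

['.', 'ooogknjjj77krg5u79aooooooz0mjjj7krghl31ooooom2XS', 'jjj', '']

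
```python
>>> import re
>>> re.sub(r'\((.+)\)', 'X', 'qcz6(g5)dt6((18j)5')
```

'qcz6X5'

`sub` substitutes 'X' at each match site.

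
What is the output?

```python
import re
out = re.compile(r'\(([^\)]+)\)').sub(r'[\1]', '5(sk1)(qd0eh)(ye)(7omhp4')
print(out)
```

Matches: at [1:6] → '(sk1)'; at [6:13] → '(qd0eh)'; at [13:17] → '(ye)'.
Each match is replaced using the text its own group 1 captured.

5[sk1][qd0eh][ye](7omhp4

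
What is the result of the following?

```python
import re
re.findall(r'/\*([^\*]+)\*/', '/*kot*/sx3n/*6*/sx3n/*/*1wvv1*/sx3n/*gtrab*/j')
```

['kot', '6', '1wvv1', 'gtrab']

With a single group, `findall` returns only what that group captured — 4 items.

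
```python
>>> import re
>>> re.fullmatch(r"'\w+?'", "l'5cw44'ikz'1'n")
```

`fullmatch` succeeds only if the pattern covers the string from start to end.
Here the pattern can't cover the whole string, so the call returns None.

None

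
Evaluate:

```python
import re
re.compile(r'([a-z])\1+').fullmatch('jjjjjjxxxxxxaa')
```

None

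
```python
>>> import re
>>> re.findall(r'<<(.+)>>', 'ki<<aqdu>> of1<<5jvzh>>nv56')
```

['aqdu>> of1<<5jvzh']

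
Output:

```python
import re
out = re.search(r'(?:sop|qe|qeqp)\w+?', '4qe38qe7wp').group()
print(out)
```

`search` walks the string left to right and returns the first match it finds.
The match spans [1:4] → 'qe3'.

qe3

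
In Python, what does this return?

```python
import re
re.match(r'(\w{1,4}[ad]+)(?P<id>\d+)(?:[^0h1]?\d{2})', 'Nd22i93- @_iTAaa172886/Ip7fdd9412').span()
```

This matches 1 to 4 of a word character, then one or more of one of [ad] (captured); then one or more of a digit (captured as 'id'); then optionally any character except [0h1], then exactly 2 of a digit (non-capturing group).
`re.match` won't scan ahead — the pattern has to work from the very first character.
The match spans [0:7] → 'Nd22i93'.
Captured: group 1 = 'Nd', group 2 = '22'.

(0, 7)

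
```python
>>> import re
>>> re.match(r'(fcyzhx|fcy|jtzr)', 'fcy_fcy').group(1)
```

The match spans [0:3] → 'fcy'.
Captured: group 1 = 'fcy'.

'fcy'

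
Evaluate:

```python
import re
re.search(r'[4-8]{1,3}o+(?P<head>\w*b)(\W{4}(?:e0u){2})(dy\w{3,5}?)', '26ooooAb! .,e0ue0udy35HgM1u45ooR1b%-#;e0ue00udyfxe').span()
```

(1, 23)

This matches 1 to 3 of a character in [4-8], then one or more of a literal 'o'; then zero or more of a word character, then the literal 'b' (captured as 'head'); then exactly 4 of a non-word character, then the literal 'e0u' repeated 2 times (captured); then the literal 'dy', then 3 to 5 of a word character (lazy) (captured).
`re.search` scans for the first position where the pattern succeeds.
The match spans [1:23] → '6ooooAb! .,e0ue0udy35H'.
Captured: group 1 = 'Ab', group 2 = '! .,e0ue0u', group 3 = 'dy35H'.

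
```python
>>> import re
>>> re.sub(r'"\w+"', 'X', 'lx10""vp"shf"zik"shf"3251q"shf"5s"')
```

'lx10"XshfXshfXshfX'

`sub` substitutes 'X' at each match site.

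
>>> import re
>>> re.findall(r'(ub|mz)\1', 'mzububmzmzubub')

The backreference `\1` re-matches whatever the first group consumed, character for character.
`findall` collects group 1 from each match (3 total).

['ub', 'mz', 'ub']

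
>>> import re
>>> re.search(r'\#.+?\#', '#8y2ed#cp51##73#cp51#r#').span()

A `+?`/`*?`/`{m,n}?` starts at its minimum and grows only as far as needed for what follows to match.
The match spans [0:7] → '#8y2ed#'.

(0, 7)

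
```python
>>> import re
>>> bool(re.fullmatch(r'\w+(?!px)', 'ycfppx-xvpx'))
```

False

`re.fullmatch` is like wrapping the pattern in `^…$` (in single-line mode).
Here the pattern can't cover the whole string, so the call returns None, and `bool(None)` is False.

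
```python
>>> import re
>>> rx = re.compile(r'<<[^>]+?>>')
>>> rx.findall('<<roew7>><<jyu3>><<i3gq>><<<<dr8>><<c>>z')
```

['<<roew7>>', '<<jyu3>>', '<<i3gq>>', '<<<<dr8>>', '<<c>>']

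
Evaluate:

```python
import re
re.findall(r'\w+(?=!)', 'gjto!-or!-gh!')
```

['gjto', 'or', 'gh']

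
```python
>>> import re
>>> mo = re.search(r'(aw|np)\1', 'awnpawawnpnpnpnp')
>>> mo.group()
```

`\1` is not a pattern — it's the concrete string captured by group 1, re-applied verbatim.
Unlike `match`, `search` isn't anchored — it looks for the pattern anywhere in the string.
The match spans [4:8] → 'awaw'.
Captured: group 1 = 'aw'.

'awaw'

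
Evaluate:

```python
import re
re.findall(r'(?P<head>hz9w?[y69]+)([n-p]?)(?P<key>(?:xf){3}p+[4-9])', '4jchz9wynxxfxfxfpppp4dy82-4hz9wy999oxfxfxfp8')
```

With 3 capturing groups, `findall` returns a 3-tuple per match.

[('hz9wy999', 'o', 'xfxfxfp8')]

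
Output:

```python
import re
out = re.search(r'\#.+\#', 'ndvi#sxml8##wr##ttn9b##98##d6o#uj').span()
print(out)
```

`re.search` scans for the first position where the pattern succeeds.
The match spans [4:31] → '#sxml8##wr##ttn9b##98##d6o#'.

(4, 31)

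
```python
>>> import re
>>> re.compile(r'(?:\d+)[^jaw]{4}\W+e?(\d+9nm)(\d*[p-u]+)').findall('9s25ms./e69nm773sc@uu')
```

Pattern: one or more of a digit (non-capturing group); then exactly 4 of any character except [jaw], then one or more of a non-word character, then optionally the literal 'e'; then one or more of a digit, then the literal '9nm' (captured); then zero or more of a digit, then one or more of a character in [p-u] (captured).
`findall` packs the 2 group values into a tuple for every match.

[('69nm', '773s')]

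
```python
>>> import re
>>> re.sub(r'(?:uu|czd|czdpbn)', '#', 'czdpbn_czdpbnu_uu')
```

'#pbn_#pbnu_#'

Alternation isn't longest-match — the leftmost alternative that fits at this position is chosen.
Matches: at [0:3] → 'czd'; at [7:10] → 'czd'; at [15:17] → 'uu'.
`sub` substitutes '#' at each match site.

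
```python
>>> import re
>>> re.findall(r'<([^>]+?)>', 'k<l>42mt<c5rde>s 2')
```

['l', 'c5rde']

One capturing group, so `findall` returns just the captured substring from each match — 2 in all.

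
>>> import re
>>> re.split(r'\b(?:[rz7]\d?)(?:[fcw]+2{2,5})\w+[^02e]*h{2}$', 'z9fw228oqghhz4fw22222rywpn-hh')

['', '']

The pattern matches a word boundary (`\b`, zero-width); then one of [rz7], then optionally a digit (non-capturing group); then one or more of one of [fcw], then 2 to 5 of a literal '2' (non-capturing group); then one or more of a word character, then zero or more of any character except [02e], then exactly 2 of the literal 'h'; then anchored at the end.
Matches to split on: at [0:29] → 'z9fw228oqghhz4fw22222rywpn-hh'.
Splitting on the pattern gives 2 pieces.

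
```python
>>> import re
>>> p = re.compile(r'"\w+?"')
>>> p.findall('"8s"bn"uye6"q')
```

['"8s"', '"uye6"']

Walking the string: at [0:4] → '"8s"'; at [6:12] → '"uye6"'.
`findall` yields the raw match text (2 of them) because the pattern has no groups.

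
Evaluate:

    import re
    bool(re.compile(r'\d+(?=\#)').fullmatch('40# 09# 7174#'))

Lookahead/lookbehind check context without consuming it, so the matched span excludes the asserted characters.
`fullmatch` succeeds only if the pattern covers the string from start to end.
Here the pattern can't cover the whole string, so the call returns None, and `bool(None)` is False.

False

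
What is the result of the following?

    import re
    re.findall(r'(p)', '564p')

['p']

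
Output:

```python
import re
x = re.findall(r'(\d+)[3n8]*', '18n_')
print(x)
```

['18']

The pattern matches one or more of a digit (captured); then zero or more of one of [3n8].
Walking the string: at [0:3] match '18n', group 1 = '18'.
One capturing group, so `findall` returns just the captured substring from the one match — 1 in all.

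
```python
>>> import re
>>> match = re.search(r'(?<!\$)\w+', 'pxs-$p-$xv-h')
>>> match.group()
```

The negative lookahead/lookbehind blocks any match where the forbidden context is present.
Unlike `match`, `search` isn't anchored — it looks for the pattern anywhere in the string.
The match spans [0:3] → 'pxs'.

'pxs'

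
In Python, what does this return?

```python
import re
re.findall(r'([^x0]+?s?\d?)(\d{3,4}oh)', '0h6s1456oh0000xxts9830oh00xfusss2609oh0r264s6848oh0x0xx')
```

[('h6s1', '456oh'), ('ts9', '830oh'), ('fusss2', '609oh'), ('r264s6', '848oh')]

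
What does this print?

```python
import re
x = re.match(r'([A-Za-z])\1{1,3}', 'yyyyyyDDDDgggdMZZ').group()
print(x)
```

yyyy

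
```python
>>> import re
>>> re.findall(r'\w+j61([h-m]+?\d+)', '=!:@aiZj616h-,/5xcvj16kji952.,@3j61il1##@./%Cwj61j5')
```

['il1', 'j5']

This matches one or more of a word character, then the literal 'j61'; then one or more of a character in [h-m] (lazy), then one or more of a digit (captured).
Scanning left to right: at [31:38] match '3j61il1', group 1 = 'il1'; at [44:51] match 'Cwj61j5', group 1 = 'j5'.
With a single group, `findall` returns only what that group captured — 2 items.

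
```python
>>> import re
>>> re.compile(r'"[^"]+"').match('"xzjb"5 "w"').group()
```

'"xzjb"'

`re.match` only tries the pattern at the start of the string.
The match spans [0:6] → '"xzjb"'.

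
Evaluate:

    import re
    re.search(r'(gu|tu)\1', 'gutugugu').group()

'gugu'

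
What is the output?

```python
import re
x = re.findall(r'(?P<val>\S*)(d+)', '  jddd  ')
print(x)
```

[('jdd', 'd')]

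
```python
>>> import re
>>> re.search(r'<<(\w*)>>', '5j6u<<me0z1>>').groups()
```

The match spans [4:13] → '<<me0z1>>'.
Captured: group 1 = 'me0z1'.

('me0z1',)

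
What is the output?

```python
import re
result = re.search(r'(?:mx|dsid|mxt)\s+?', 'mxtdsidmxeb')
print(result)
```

None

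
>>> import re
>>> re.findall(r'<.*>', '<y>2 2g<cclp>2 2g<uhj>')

['<y>2 2g<cclp>2 2g<uhj>']

With no groups in the pattern, `findall` gives back each whole match — 1 here.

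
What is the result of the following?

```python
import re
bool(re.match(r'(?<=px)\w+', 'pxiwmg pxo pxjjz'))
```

False

The positive lookaround only admits positions where the adjacent text matches; those characters stay outside the span.
`match` is anchored at position 0; if the pattern doesn't fit there, it returns None.
Here the string doesn't start with a match, so the call returns None, and `bool(None)` is False.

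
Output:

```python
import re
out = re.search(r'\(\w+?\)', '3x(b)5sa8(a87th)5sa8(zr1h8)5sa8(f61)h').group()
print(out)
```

`search` walks the string left to right and returns the first match it finds.
The match spans [2:5] → '(b)'.

(b)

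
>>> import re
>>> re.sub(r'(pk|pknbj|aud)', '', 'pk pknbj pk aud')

' nbj  '

Alternation isn't longest-match — the leftmost alternative that fits at this position is chosen.
Matches: at [0:2] → 'pk'; at [3:5] → 'pk'; at [9:11] → 'pk'; at [12:15] → 'aud'.
Each match is replaced by ''.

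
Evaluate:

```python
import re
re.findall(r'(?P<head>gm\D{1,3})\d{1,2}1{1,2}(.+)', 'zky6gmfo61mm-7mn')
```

[('gmfo', 'mm-7mn')]

Pattern: the literal 'gm', then 1 to 3 of a non-digit (captured as 'head'); then 1 to 2 of a digit, then 1 to 2 of a literal '1'; then one or more of any character (captured).
`findall` packs the 2 group values into a tuple for every match.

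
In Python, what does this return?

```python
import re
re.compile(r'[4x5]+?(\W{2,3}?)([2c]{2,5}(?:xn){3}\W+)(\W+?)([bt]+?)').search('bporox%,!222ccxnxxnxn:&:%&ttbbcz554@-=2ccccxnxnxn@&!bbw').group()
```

'554@-=2ccccxnxnxn@&!b'

A non-greedy quantifier consumes as few characters as it can — just enough that the remainder of the pattern still matches from where it stops; whatever follows it matches normally.
The match spans [32:53] → '554@-=2ccccxnxnxn@&!b'.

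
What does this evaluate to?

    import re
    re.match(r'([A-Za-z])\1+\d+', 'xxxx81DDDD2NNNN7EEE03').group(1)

'x'

A backreference is literal: `\1` must see the identical characters the first group matched.
`match` is anchored at position 0; if the pattern doesn't fit there, it returns None.
The match spans [0:6] → 'xxxx81'.
Captured: group 1 = 'x'.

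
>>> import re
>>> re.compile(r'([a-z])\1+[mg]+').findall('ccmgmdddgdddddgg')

['c', 'd', 'd']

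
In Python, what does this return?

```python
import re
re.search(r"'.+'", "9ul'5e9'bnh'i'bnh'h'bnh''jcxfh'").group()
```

"'5e9'bnh'i'bnh'h'bnh''jcxfh'"

`search` walks the string left to right and returns the first match it finds.
The match spans [3:31] → "'5e9'bnh'i'bnh'h'bnh''jcxfh'".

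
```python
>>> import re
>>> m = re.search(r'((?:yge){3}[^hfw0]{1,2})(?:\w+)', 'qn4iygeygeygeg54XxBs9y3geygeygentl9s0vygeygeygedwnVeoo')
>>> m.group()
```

'ygeygeygeg54XxBs9y3geygeygentl9s0vygeygeygedwnVeoo'

This matches the literal 'yge' repeated 3 times, then 1 to 2 of any character except [hfw0] (captured); then one or more of a word character (non-capturing group).
Unlike `match`, `search` isn't anchored — it looks for the pattern anywhere in the string.
The match spans [4:54] → 'ygeygeygeg54XxBs9y3geygeygentl9s0vygeygeygedwnVeoo'.
Captured: group 1 = 'ygeygeygeg5'.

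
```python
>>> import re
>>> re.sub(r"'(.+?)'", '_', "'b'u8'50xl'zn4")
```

A `+?`/`*?`/`{m,n}?` starts at its minimum and grows only as far as needed for what follows to match.
Each match is replaced by '_'.

'_u8_zn4'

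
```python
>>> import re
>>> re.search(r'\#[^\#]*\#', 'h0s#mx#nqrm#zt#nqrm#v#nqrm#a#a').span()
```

The match spans [3:7] → '#mx#'.

(3, 7)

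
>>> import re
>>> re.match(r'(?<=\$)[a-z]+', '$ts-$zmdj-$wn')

Lookahead/lookbehind check context without consuming it, so the matched span excludes the asserted characters.
`re.match` won't scan ahead — the pattern has to work from the very first character.
Here position 0 doesn't satisfy it, so the call returns None.

None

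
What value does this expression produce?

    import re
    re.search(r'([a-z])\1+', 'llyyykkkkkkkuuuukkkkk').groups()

('l',)

A backreference is literal: `\1` must see the identical characters the first group matched.
Unlike `match`, `search` isn't anchored — it looks for the pattern anywhere in the string.
The match spans [0:2] → 'll'.
Captured: group 1 = 'l'.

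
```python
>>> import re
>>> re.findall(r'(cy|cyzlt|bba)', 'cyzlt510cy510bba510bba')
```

`|` is ordered: at each position the engine commits to the first alternative that works.
Scanning left to right: at [0:2] match 'cy', group 1 = 'cy'; at [8:10] match 'cy', group 1 = 'cy'; at [13:16] match 'bba', group 1 = 'bba'; at [19:22] match 'bba', group 1 = 'bba'.
`findall` collects group 1 from each match (4 total).

['cy', 'cy', 'bba', 'bba']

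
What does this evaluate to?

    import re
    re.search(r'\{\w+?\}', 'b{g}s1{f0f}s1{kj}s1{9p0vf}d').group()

'{g}'

`re.search` scans for the first position where the pattern succeeds.
The match spans [1:4] → '{g}'.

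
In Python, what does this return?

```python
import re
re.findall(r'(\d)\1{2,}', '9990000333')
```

After group 1 captures some text, `\1` only succeeds where that same text appears again.
With a single group, `findall` returns only what that group captured — 3 items.

['9', '0', '3']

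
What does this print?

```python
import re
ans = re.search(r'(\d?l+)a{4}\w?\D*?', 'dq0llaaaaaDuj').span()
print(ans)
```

(2, 10)

Pattern: optionally a digit, then one or more of a literal 'l' (captured); then exactly 4 of a literal 'a', then optionally a word character, then zero or more of a non-digit (lazy).
The `?` after the quantifier makes it lazy — it takes as little as possible before letting the rest of the pattern try.
`re.search` tries every starting position until one works.
The match spans [2:10] → '0llaaaaa'.
Captured: group 1 = '0ll'.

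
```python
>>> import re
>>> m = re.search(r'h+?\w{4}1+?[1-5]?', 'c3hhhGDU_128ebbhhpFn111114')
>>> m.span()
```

(2, 11)

This matches one or more of the literal 'h' (lazy), then exactly 4 of a word character; then one or more of the literal '1' (lazy), then optionally a character in [1-5].
Unlike `match`, `search` isn't anchored — it looks for the pattern anywhere in the string.
The match spans [2:11] → 'hhhGDU_12'.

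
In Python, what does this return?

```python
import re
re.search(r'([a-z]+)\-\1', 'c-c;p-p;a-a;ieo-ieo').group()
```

'c-c'

A backreference is literal: `\1` must see the identical characters the first group matched.
The match spans [0:3] → 'c-c'.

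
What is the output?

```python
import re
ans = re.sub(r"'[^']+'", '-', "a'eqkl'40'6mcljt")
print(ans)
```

Each match is replaced by '-'.

a-40'6mcljt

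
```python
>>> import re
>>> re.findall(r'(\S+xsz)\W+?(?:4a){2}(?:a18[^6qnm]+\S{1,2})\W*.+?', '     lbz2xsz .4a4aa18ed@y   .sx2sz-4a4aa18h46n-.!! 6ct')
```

Pattern: one or more of a non-whitespace character, then the literal 'xsz' (captured); then one or more of a non-word character (lazy), then the literal '4a' repeated 2 times; then the literal 'a18', then one or more of any character except [6qnm], then 1 to 2 of a non-whitespace character (non-capturing group); then zero or more of a non-word character, then one or more of any character (lazy).
Scanning left to right: at [5:52] match 'lbz2xsz .4a4aa18ed@y   .sx2sz-4a4aa18h46n-.!! 6', group 1 = 'lbz2xsz'.
Because there's exactly one group, `findall` drops the full match and keeps group 1 from the one hit.

['lbz2xsz']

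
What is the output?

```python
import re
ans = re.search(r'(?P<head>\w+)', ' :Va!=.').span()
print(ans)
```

(2, 4)

The match spans [2:4] → 'Va'.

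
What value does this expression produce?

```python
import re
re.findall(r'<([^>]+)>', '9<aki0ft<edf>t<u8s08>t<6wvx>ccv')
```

Matches: at [1:13] match '<aki0ft<edf>', group 1 = 'aki0ft<edf'; at [14:21] match '<u8s08>', group 1 = 'u8s08'; at [22:28] match '<6wvx>', group 1 = '6wvx'.
With a single group, `findall` returns only what that group captured — 3 items.

['aki0ft<edf', 'u8s08', '6wvx']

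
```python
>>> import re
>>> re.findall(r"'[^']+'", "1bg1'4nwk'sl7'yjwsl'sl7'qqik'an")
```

["'4nwk'", "'yjwsl'", "'qqik'"]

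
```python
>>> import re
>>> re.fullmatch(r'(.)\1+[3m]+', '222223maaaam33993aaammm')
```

`re.fullmatch` is like wrapping the pattern in `^…$` (in single-line mode).
Here the pattern can't cover the whole string, so the call returns None.

None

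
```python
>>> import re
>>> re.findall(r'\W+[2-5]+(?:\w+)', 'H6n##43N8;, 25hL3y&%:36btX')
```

['##43N8', ';, 25hL3y', '&%:36btX']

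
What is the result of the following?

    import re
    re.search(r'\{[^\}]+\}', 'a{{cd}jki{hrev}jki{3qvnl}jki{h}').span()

(1, 6)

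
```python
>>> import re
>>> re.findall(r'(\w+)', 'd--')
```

['d']

This matches one or more of a word character (captured).
Matches: at [0:1] match 'd', group 1 = 'd'.
One capturing group, so `findall` returns just the captured substring from the one match — 1 in all.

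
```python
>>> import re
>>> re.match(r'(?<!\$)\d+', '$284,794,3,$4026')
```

None

Because the assertion is negative and zero-width, positions next to the forbidden text are skipped.
`match` is anchored at position 0; if the pattern doesn't fit there, it returns None.
Here position 0 doesn't satisfy it, so the call returns None.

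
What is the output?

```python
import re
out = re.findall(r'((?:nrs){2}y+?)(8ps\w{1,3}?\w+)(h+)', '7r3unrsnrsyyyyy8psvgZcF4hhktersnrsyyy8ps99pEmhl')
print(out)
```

Pattern: the literal 'nrs' repeated 2 times, then one or more of a literal 'y' (lazy) (captured); then the literal '8ps', then 1 to 3 of a word character (lazy), then one or more of a word character (captured); then one or more of a literal 'h' (captured).
3 groups means the one result is a tuple of 3 captured strings — 1 here.

[('nrsnrsyyyyy', '8psvgZcF4hhktersnrsyyy8ps99pEm', 'h')]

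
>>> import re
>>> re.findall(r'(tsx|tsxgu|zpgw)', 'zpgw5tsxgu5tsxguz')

['zpgw', 'tsx', 'tsx']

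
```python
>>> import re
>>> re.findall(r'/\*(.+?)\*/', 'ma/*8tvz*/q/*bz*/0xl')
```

['8tvz', 'bz']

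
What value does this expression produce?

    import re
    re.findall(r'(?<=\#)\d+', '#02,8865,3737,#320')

The lookaround is zero-width — it requires the adjacent text to match without consuming it, so the asserted text isn't part of the match.
With no groups in the pattern, `findall` gives back each whole match — 2 here.

['02', '320']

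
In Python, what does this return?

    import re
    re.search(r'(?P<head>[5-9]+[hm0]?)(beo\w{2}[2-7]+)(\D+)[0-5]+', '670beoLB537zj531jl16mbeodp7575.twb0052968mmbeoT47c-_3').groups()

The pattern matches one or more of a character in [5-9], then optionally one of [hm0] (captured as 'head'); then the literal 'beo', then exactly 2 of a word character, then one or more of a character in [2-7] (captured); then one or more of a non-digit (captured); then one or more of a character in [0-5].
`re.search` scans for the first position where the pattern succeeds.
The match spans [0:16] → '670beoLB537zj531'.
Captured: group 1 = '670', group 2 = 'beoLB537', group 3 = 'zj'.

('670', 'beoLB537', 'zj')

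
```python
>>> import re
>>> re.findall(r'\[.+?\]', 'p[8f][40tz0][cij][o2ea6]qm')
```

['[8f]', '[40tz0]', '[cij]', '[o2ea6]']

Matches: at [1:5] → '[8f]'; at [5:12] → '[40tz0]'; at [12:17] → '[cij]'; at [17:24] → '[o2ea6]'.
Since nothing is captured, `findall` lists the 4 matched substrings directly.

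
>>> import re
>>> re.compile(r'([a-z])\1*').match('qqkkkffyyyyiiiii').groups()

`\1` has to match the exact text group 1 already captured.
`re.match` only tries the pattern at the start of the string.
The match spans [0:2] → 'qq'.
Captured: group 1 = 'q'.

('q',)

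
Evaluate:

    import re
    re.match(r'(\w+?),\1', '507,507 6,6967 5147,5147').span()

(0, 7)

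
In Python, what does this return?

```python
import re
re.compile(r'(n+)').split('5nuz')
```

Pattern: one or more of a literal 'n' (captured).
Matches to split on: at [1:2] → 'n'.
The group in the pattern means `split` returns the separators' captures alongside the pieces.

['5', 'n', 'uz']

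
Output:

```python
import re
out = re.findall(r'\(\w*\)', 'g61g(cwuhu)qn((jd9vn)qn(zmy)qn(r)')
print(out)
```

Matches: at [4:11] → '(cwuhu)'; at [14:21] → '(jd9vn)'; at [23:28] → '(zmy)'; at [30:33] → '(r)'.
No capturing groups, so `findall` returns the 4 full match strings.

['(cwuhu)', '(jd9vn)', '(zmy)', '(r)']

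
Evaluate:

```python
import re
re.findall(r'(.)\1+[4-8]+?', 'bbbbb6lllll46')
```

['b', 'l']

`\1` has to match the exact text group 1 already captured.
Walking the string: at [0:6] match 'bbbbb6', group 1 = 'b'; at [6:12] match 'lllll4', group 1 = 'l'.
One capturing group, so `findall` returns just the captured substring from each match — 2 in all.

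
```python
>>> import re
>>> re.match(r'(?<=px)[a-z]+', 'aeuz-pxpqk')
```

None

`match` is anchored at position 0; if the pattern doesn't fit there, it returns None.
Here the string doesn't start with a match, so the call returns None.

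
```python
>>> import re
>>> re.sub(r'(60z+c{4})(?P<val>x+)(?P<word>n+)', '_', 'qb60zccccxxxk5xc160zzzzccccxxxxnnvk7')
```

Pattern: the literal '60', then one or more of a literal 'z', then exactly 4 of the literal 'c' (captured); then one or more of a literal 'x' (captured as 'val'); then one or more of a literal 'n' (captured as 'word').
Matches: at [17:33] → '60zzzzccccxxxxnn'.
Every occurrence is swapped for '_'.

'qb60zccccxxxk5xc1_vk7'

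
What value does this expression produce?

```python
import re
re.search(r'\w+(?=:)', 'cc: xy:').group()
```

'cc'

The positive lookaround only admits positions where the adjacent text matches; those characters stay outside the span.
`re.search` scans for the first position where the pattern succeeds.
The match spans [0:2] → 'cc'.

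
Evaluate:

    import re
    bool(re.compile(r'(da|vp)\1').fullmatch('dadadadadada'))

`re.fullmatch` requires the pattern to consume the entire string.
Here there's no way to consume every character, so the call returns None, and `bool(None)` is False.

False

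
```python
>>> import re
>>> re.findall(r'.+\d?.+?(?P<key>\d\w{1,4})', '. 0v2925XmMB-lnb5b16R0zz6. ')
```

This matches one or more of any character, then optionally a digit; then one or more of any character (lazy); then a digit, then 1 to 4 of a word character (captured as 'key').
Matches: at [0:25] match '. 0v2925XmMB-lnb5b16R0zz6', group 1 = '0zz6'.
With a single group, `findall` returns only what that group captured — 1 item.

['0zz6']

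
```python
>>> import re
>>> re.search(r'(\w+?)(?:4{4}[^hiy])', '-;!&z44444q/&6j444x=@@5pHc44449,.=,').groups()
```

The match spans [4:10] → 'z44444'.
Captured: group 1 = 'z'.

('z',)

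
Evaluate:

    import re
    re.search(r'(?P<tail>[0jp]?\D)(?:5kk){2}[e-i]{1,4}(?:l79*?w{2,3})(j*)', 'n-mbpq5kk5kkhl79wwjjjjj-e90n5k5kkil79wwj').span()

(4, 23)

The match spans [4:23] → 'pq5kk5kkhl79wwjjjjj'.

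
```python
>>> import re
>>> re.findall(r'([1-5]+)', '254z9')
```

The pattern matches one or more of a character in [1-5] (captured).
Walking the string: at [0:3] match '254', group 1 = '254'.
One capturing group, so `findall` returns just the captured substring from the one match — 1 in all.

['254']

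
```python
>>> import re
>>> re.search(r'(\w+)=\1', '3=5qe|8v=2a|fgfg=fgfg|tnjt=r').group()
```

`\1` is not a pattern — it's the concrete string captured by group 1, re-applied verbatim.
`re.search` scans for the first position where the pattern succeeds.
The match spans [12:21] → 'fgfg=fgfg'.
Captured: group 1 = 'fgfg'.

'fgfg=fgfg'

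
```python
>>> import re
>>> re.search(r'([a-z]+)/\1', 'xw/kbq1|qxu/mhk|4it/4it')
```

After group 1 captures some text, `\1` only succeeds where that same text appears again.
Unlike `match`, `search` isn't anchored — it looks for the pattern anywhere in the string.
Here no position works, so the call returns None.

None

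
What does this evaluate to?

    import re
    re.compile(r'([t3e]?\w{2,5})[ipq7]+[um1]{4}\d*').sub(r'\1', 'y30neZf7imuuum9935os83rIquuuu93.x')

'y30neZfm9935os83rI.x'

This matches optionally one of [t3e], then 2 to 5 of a word character (captured); then one or more of one of [ipq7]; then exactly 4 of one of [um1], then zero or more of a digit.
Matches: at [1:13] → '30neZf7imuuu'; at [19:31] → 's83rIquuuu93'.
`\1` in the replacement pulls in group 1's text for each match.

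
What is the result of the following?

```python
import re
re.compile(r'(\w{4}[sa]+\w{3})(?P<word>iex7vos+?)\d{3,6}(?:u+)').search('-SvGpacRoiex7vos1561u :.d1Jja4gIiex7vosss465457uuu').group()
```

'SvGpacRoiex7vos1561u'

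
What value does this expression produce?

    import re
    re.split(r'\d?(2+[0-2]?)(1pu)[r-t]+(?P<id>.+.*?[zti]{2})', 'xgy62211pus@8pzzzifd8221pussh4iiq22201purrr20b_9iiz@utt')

['xgy', '221', '1pu', '@8pzzzifd8221pussh4iiq22201purrr20b_9iiz@utt', '']

Pattern: optionally a digit; then one or more of the literal '2', then optionally a character in [0-2] (captured); then the literal '1p', then the literal 'u' (captured); then one or more of a character in [r-t]; then one or more of any character, then zero or more of any character (lazy), then exactly 2 of one of [zti] (captured as 'id').
Matches to split on: at [3:55] → '62211pus@8pzzzifd8221pussh4iiq22201purrr20b_9iiz@utt'.
With a capturing group present, the delimiter's captured portion is kept in the result list.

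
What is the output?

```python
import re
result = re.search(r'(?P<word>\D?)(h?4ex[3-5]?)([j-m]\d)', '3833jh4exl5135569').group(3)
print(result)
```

This matches optionally a non-digit (captured as 'word'); then optionally the literal 'h', then the literal '4ex', then optionally a character in [3-5] (captured); then a character in [j-m], then a digit (captured).
`re.search` scans for the first position where the pattern succeeds.
The match spans [4:11] → 'jh4exl5'.
Captured: group 1 = 'j', group 2 = 'h4ex', group 3 = 'l5'.

l5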